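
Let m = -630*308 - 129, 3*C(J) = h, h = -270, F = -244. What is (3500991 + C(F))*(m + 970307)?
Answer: 2717182300338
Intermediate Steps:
C(J) = -90 (C(J) = (⅓)*(-270) = -90)
m = -194169 (m = -194040 - 129 = -194169)
(3500991 + C(F))*(m + 970307) = (3500991 - 90)*(-194169 + 970307) = 3500901*776138 = 2717182300338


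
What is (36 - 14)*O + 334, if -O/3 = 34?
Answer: -1910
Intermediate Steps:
O = -102 (O = -3*34 = -102)
(36 - 14)*O + 334 = (36 - 14)*(-102) + 334 = 22*(-102) + 334 = -2244 + 334 = -1910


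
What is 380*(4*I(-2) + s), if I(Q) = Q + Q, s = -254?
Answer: -102600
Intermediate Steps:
I(Q) = 2*Q
380*(4*I(-2) + s) = 380*(4*(2*(-2)) - 254) = 380*(4*(-4) - 254) = 380*(-16 - 254) = 380*(-270) = -102600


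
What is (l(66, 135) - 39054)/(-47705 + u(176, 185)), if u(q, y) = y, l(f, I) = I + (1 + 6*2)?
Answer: 19453/23760 ≈ 0.81873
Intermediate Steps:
l(f, I) = 13 + I (l(f, I) = I + (1 + 12) = I + 13 = 13 + I)
(l(66, 135) - 39054)/(-47705 + u(176, 185)) = ((13 + 135) - 39054)/(-47705 + 185) = (148 - 39054)/(-47520) = -38906*(-1/47520) = 19453/23760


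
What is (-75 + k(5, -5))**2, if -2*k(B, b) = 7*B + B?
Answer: 9025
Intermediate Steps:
k(B, b) = -4*B (k(B, b) = -(7*B + B)/2 = -4*B)
(-75 + k(5, -5))**2 = (-75 - 4*5)**2 = (-75 - 20)**2 = (-95)**2 = 9025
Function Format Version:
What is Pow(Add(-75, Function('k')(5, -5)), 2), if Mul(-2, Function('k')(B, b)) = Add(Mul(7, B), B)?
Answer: 9025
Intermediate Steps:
Function('k')(B, b) = Mul(-4, B) (Function('k')(B, b) = Mul(Rational(-1, 2), Add(Mul(7, B), B)) = Mul(Rational(-1, 2), Mul(8, B)) = Mul(-4, B))
Pow(Add(-75, Function('k')(5, -5)), 2) = Pow(Add(-75, Mul(-4, 5)), 2) = Pow(Add(-75, -20), 2) = Pow(-95, 2) = 9025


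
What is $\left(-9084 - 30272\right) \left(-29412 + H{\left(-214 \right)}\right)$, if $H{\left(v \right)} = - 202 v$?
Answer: $-543742496$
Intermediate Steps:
$\left(-9084 - 30272\right) \left(-29412 + H{\left(-214 \right)}\right) = \left(-9084 - 30272\right) \left(-29412 - -43228\right) = - 39356 \left(-29412 + 43228\right) = \left(-39356\right) 13816 = -543742496$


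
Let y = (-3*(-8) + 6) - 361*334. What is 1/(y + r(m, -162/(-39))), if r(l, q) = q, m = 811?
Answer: -13/1567018 ≈ -8.2960e-6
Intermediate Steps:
y = -120544 (y = (24 + 6) - 120574 = 30 - 120574 = -120544)
1/(y + r(m, -162/(-39))) = 1/(-120544 - 162/(-39)) = 1/(-120544 - 162*(-1/39)) = 1/(-120544 + 54/13) = 1/(-1567018/13) = -13/1567018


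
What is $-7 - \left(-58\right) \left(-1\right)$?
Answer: $-65$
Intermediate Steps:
$-7 - \left(-58\right) \left(-1\right) = -7 - 58 = -65$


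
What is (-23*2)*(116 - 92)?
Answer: -1104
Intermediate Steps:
(-23*2)*(116 - 92) = -46*24 = -1104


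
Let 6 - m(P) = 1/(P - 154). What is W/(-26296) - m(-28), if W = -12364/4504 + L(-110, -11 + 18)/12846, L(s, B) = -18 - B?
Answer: -12991479973373/2163303280866 ≈ -6.0054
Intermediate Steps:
m(P) = 6 - 1/(-154 + P) (m(P) = 6 - 1/(P - 154) = 6 - 1/(-154 + P))
W = -9933784/3616149 (W = -12364/4504 + (-18 - (-11 + 18))/12846 = -12364*1/4504 + (-18 - 1*7)*(1/12846) = -3091/1126 + (-18 - 7)*(1/12846) = -3091/1126 - 25*1/12846 = -3091/1126 - 25/12846 = -9933784/3616149 ≈ -2.7471)
W/(-26296) - m(-28) = -9933784/3616149/(-26296) - (-925 + 6*(-28))/(-154 - 28) = -9933784/3616149*(-1/26296) - (-925 - 168)/(-182) = 1241723/11886281763 - (-1)*(-1093)/182 = 1241723/11886281763 - 1*1093/182 = 1241723/11886281763 - 1093/182 = -12991479973373/2163303280866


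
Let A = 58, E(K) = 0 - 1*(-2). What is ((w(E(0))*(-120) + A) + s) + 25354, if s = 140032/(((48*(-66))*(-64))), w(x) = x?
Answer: 19936771/792 ≈ 25173.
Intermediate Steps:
E(K) = 2 (E(K) = 0 + 2 = 2)
s = 547/792 (s = 140032/((-3168*(-64))) = 140032/202752 = 140032*(1/202752) = 547/792 ≈ 0.69066)
((w(E(0))*(-120) + A) + s) + 25354 = ((2*(-120) + 58) + 547/792) + 25354 = ((-240 + 58) + 547/792) + 25354 = (-182 + 547/792) + 25354 = -143597/792 + 25354 = 19936771/792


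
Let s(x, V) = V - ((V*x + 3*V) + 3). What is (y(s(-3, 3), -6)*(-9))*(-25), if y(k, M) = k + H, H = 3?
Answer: 675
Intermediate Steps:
s(x, V) = -3 - 2*V - V*x (s(x, V) = V - ((3*V + V*x) + 3) = V - (3 + 3*V + V*x) = V + (-3 - 3*V - V*x) = -3 - 2*V - V*x)
y(k, M) = 3 + k (y(k, M) = k + 3 = 3 + k)
(y(s(-3, 3), -6)*(-9))*(-25) = ((3 + (-3 - 2*3 - 1*3*(-3)))*(-9))*(-25) = ((3 + (-3 - 6 + 9))*(-9))*(-25) = ((3 + 0)*(-9))*(-25) = (3*(-9))*(-25) = -27*(-25) = 675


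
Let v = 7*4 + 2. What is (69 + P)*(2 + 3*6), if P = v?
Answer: 1980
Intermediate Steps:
v = 30 (v = 28 + 2 = 30)
P = 30
(69 + P)*(2 + 3*6) = (69 + 30)*(2 + 3*6) = 99*(2 + 18) = 99*20 = 1980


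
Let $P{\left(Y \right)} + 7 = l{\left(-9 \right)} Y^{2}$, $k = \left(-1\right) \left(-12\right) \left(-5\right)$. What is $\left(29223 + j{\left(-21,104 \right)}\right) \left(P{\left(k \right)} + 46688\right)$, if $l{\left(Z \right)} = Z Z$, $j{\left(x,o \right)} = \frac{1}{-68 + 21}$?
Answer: $\frac{464622187880}{47} \approx 9.8856 \cdot 10^{9}$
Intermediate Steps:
$k = -60$ ($k = 12 \left(-5\right) = -60$)
$j{\left(x,o \right)} = - \frac{1}{47}$ ($j{\left(x,o \right)} = \frac{1}{-47} = - \frac{1}{47}$)
$l{\left(Z \right)} = Z^{2}$
$P{\left(Y \right)} = -7 + 81 Y^{2}$ ($P{\left(Y \right)} = -7 + \left(-9\right)^{2} Y^{2} = -7 + 81 Y^{2}$)
$\left(29223 + j{\left(-21,104 \right)}\right) \left(P{\left(k \right)} + 46688\right) = \left(29223 - \frac{1}{47}\right) \left(\left(-7 + 81 \left(-60\right)^{2}\right) + 46688\right) = \frac{1373480 \left(\left(-7 + 81 \cdot 3600\right) + 46688\right)}{47} = \frac{1373480 \left(\left(-7 + 291600\right) + 46688\right)}{47} = \frac{1373480 \left(291593 + 46688\right)}{47} = \frac{1373480}{47} \cdot 338281 = \frac{464622187880}{47}$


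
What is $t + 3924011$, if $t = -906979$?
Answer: $3017032$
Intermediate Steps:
$t + 3924011 = -906979 + 3924011 = 3017032$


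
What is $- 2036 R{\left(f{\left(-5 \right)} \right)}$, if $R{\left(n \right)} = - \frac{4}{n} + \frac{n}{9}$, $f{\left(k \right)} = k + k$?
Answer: $\frac{65152}{45} \approx 1447.8$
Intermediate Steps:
$f{\left(k \right)} = 2 k$
$R{\left(n \right)} = - \frac{4}{n} + \frac{n}{9}$ ($R{\left(n \right)} = - \frac{4}{n} + n \frac{1}{9} = - \frac{4}{n} + \frac{n}{9}$)
$- 2036 R{\left(f{\left(-5 \right)} \right)} = - 2036 \left(- \frac{4}{2 \left(-5\right)} + \frac{2 \left(-5\right)}{9}\right) = - 2036 \left(- \frac{4}{-10} + \frac{1}{9} \left(-10\right)\right) = - 2036 \left(\left(-4\right) \left(- \frac{1}{10}\right) - \frac{10}{9}\right) = - 2036 \left(\frac{2}{5} - \frac{10}{9}\right) = \left(-2036\right) \left(- \frac{32}{45}\right) = \frac{65152}{45}$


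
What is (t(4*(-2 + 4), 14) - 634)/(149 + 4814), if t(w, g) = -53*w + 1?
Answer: -151/709 ≈ -0.21298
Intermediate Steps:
t(w, g) = 1 - 53*w
(t(4*(-2 + 4), 14) - 634)/(149 + 4814) = ((1 - 212*(-2 + 4)) - 634)/(149 + 4814) = ((1 - 212*2) - 634)/4963 = ((1 - 53*8) - 634)*(1/4963) = ((1 - 424) - 634)*(1/4963) = (-423 - 634)*(1/4963) = -1057*1/4963 = -151/709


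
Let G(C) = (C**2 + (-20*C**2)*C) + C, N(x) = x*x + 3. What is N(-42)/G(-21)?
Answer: 589/61880 ≈ 0.0095184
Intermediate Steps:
N(x) = 3 + x**2 (N(x) = x**2 + 3 = 3 + x**2)
G(C) = C + C**2 - 20*C**3 (G(C) = (C**2 - 20*C**3) + C = C + C**2 - 20*C**3)
N(-42)/G(-21) = (3 + (-42)**2)/((-21*(1 - 21 - 20*(-21)**2))) = (3 + 1764)/((-21*(1 - 21 - 20*441))) = 1767/((-21*(1 - 21 - 8820))) = 1767/((-21*(-8840))) = 1767/185640 = 1767*(1/185640) = 589/61880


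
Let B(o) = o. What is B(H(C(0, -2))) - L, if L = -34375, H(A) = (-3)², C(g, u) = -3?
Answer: 34384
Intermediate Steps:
H(A) = 9
B(H(C(0, -2))) - L = 9 - 1*(-34375) = 9 + 34375 = 34384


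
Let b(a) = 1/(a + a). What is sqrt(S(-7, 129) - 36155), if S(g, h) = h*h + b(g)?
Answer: I*sqrt(3824758)/14 ≈ 139.69*I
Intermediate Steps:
b(a) = 1/(2*a)
S(g, h) = h**2 + 1/(2*g) (S(g, h) = h*h + 1/(2*g) = h**2 + 1/(2*g))
sqrt(S(-7, 129) - 36155) = sqrt((129**2 + (1/2)/(-7)) - 36155) = sqrt((16641 + (1/2)*(-1/7)) - 36155) = sqrt((16641 - 1/14) - 36155) = sqrt(232973/14 - 36155) = sqrt(-273197/14) = I*sqrt(3824758)/14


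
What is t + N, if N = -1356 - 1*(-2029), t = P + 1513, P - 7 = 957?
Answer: 3150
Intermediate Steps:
P = 964 (P = 7 + 957 = 964)
t = 2477 (t = 964 + 1513 = 2477)
N = 673 (N = -1356 + 2029 = 673)
t + N = 2477 + 673 = 3150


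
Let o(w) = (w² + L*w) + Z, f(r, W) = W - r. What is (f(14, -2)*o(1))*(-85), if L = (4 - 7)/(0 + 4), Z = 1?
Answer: 1700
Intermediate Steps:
L = -¾ (L = -3/4 = -3*¼ = -¾ ≈ -0.75000)
o(w) = 1 + w² - 3*w/4 (o(w) = (w² - 3*w/4) + 1 = 1 + w² - 3*w/4)
(f(14, -2)*o(1))*(-85) = ((-2 - 1*14)*(1 + 1² - ¾*1))*(-85) = ((-2 - 14)*(1 + 1 - ¾))*(-85) = -16*5/4*(-85) = -20*(-85) = 1700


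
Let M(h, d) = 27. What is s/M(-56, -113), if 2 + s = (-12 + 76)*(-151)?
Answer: -358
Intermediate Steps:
s = -9666 (s = -2 + (-12 + 76)*(-151) = -2 + 64*(-151) = -2 - 9664 = -9666)
s/M(-56, -113) = -9666/27 = -9666*1/27 = -358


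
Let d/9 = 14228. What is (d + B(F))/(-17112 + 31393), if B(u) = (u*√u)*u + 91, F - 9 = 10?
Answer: 128143/14281 + 361*√19/14281 ≈ 9.0832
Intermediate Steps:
d = 128052 (d = 9*14228 = 128052)
F = 19 (F = 9 + 10 = 19)
B(u) = 91 + u^(5/2) (B(u) = u^(3/2)*u + 91 = u^(5/2) + 91 = 91 + u^(5/2))
(d + B(F))/(-17112 + 31393) = (128052 + (91 + 19^(5/2)))/(-17112 + 31393) = (128052 + (91 + 361*√19))/14281 = (128143 + 361*√19)*(1/14281) = 128143/14281 + 361*√19/14281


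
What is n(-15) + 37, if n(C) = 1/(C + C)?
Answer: 1109/30 ≈ 36.967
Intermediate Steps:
n(C) = 1/(2*C)
n(-15) + 37 = (½)/(-15) + 37 = (½)*(-1/15) + 37 = -1/30 + 37 = 1109/30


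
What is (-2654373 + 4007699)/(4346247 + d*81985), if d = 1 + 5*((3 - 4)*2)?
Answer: 676663/1804191 ≈ 0.37505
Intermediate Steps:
d = -9 (d = 1 + 5*(-1*2) = 1 + 5*(-2) = 1 - 10 = -9)
(-2654373 + 4007699)/(4346247 + d*81985) = (-2654373 + 4007699)/(4346247 - 9*81985) = 1353326/(4346247 - 737865) = 1353326/3608382 = 1353326*(1/3608382) = 676663/1804191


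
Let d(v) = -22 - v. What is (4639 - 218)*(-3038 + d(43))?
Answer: -13718363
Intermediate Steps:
(4639 - 218)*(-3038 + d(43)) = (4639 - 218)*(-3038 + (-22 - 1*43)) = 4421*(-3038 + (-22 - 43)) = 4421*(-3038 - 65) = 4421*(-3103) = -13718363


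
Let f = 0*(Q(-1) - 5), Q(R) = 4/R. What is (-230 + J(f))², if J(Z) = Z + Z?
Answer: 52900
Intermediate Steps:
f = 0 (f = 0*(4/(-1) - 5) = 0*(4*(-1) - 5) = 0*(-4 - 5) = 0*(-9) = 0)
J(Z) = 2*Z
(-230 + J(f))² = (-230 + 2*0)² = (-230 + 0)² = (-230)² = 52900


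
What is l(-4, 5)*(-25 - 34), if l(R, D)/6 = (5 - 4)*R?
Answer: 1416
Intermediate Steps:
l(R, D) = 6*R (l(R, D) = 6*((5 - 4)*R) = 6*(1*R) = 6*R)
l(-4, 5)*(-25 - 34) = (6*(-4))*(-25 - 34) = -24*(-59) = 1416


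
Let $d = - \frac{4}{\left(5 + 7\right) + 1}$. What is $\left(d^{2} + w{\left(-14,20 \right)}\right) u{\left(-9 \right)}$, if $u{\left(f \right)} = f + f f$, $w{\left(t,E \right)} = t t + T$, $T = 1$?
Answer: $\frac{2398248}{169} \approx 14191.0$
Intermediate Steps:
$w{\left(t,E \right)} = 1 + t^{2}$ ($w{\left(t,E \right)} = t t + 1 = t^{2} + 1 = 1 + t^{2}$)
$u{\left(f \right)} = f + f^{2}$
$d = - \frac{4}{13}$ ($d = - \frac{4}{12 + 1} = - \frac{4}{13} \approx -0.30769$)
$\left(d^{2} + w{\left(-14,20 \right)}\right) u{\left(-9 \right)} = \left(\left(- \frac{4}{13}\right)^{2} + \left(1 + \left(-14\right)^{2}\right)\right) \left(- 9 \left(1 - 9\right)\right) = \left(\frac{16}{169} + \left(1 + 196\right)\right) \left(\left(-9\right) \left(-8\right)\right) = \left(\frac{16}{169} + 197\right) 72 = \frac{33309}{169} \cdot 72 = \frac{2398248}{169}$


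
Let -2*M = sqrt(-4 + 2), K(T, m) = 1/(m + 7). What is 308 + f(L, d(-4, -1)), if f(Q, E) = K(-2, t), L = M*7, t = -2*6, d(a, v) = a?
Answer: 1539/5 ≈ 307.80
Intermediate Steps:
t = -12
K(T, m) = 1/(7 + m)
M = -I*sqrt(2)/2 (M = -sqrt(-4 + 2)/2 = -I*sqrt(2)/2 ≈ -0.70711*I)
L = -7*I*sqrt(2)/2 (L = -I*sqrt(2)/2*7 = -7*I*sqrt(2)/2 ≈ -4.9497*I)
f(Q, E) = -1/5 (f(Q, E) = 1/(7 - 12) = 1/(-5) = -1/5)
308 + f(L, d(-4, -1)) = 308 - 1/5 = 1539/5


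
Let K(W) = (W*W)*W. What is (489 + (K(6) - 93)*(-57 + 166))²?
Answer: 193098816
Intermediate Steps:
K(W) = W³ (K(W) = W²*W = W³)
(489 + (K(6) - 93)*(-57 + 166))² = (489 + (6³ - 93)*(-57 + 166))² = (489 + (216 - 93)*109)² = (489 + 123*109)² = (489 + 13407)² = 13896² = 193098816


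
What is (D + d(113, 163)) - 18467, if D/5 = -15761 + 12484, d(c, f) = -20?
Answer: -34872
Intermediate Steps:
D = -16385 (D = 5*(-15761 + 12484) = 5*(-3277) = -16385)
(D + d(113, 163)) - 18467 = (-16385 - 20) - 18467 = -16405 - 18467 = -34872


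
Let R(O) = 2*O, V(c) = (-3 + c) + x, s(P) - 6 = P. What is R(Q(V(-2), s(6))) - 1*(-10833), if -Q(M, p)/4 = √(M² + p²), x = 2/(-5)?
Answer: 10833 - 24*√481/5 ≈ 10728.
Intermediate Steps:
s(P) = 6 + P
x = -⅖ (x = 2*(-⅕) = -⅖ ≈ -0.40000)
V(c) = -17/5 + c (V(c) = (-3 + c) - ⅖ = -17/5 + c)
Q(M, p) = -4*√(M² + p²)
R(Q(V(-2), s(6))) - 1*(-10833) = 2*(-4*√((-17/5 - 2)² + (6 + 6)²)) - 1*(-10833) = 2*(-4*√((-27/5)² + 12²)) + 10833 = 2*(-4*√(729/25 + 144)) + 10833 = 2*(-12*√481/5) + 10833 = -24*√481/5 + 10833 = 10833 - 24*√481/5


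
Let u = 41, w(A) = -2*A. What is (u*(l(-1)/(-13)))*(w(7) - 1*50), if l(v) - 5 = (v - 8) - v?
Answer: -7872/13 ≈ -605.54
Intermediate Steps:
l(v) = -3 (l(v) = 5 + ((v - 8) - v) = 5 + ((-8 + v) - v) = 5 - 8 = -3)
(u*(l(-1)/(-13)))*(w(7) - 1*50) = (41*(-3/(-13)))*(-2*7 - 1*50) = (41*(-3*(-1/13)))*(-14 - 50) = (41*(3/13))*(-64) = (123/13)*(-64) = -7872/13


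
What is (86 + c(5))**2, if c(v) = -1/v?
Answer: 184041/25 ≈ 7361.6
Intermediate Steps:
(86 + c(5))**2 = (86 - 1/5)**2 = (429/5)**2 = 184041/25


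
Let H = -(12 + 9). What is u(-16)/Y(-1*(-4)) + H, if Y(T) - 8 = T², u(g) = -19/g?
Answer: -8045/384 ≈ -20.951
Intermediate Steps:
H = -21 (H = -1*21 = -21)
Y(T) = 8 + T²
u(-16)/Y(-1*(-4)) + H = (-19/(-16))/(8 + (-1*(-4))²) - 21 = (-19*(-1/16))/(8 + 4²) - 21 = 19/(16*(8 + 16)) - 21 = (19/16)/24 - 21 = (19/16)*(1/24) - 21 = 19/384 - 21 = -8045/384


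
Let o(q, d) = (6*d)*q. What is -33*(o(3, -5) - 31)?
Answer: 3993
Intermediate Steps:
o(q, d) = 6*d*q
-33*(o(3, -5) - 31) = -33*(6*(-5)*3 - 31) = -33*(-90 - 31) = -33*(-121) = 3993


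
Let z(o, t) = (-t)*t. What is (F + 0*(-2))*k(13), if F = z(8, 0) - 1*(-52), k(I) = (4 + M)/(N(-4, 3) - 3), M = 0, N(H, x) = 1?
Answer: -104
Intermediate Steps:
z(o, t) = -t**2
k(I) = -2 (k(I) = (4 + 0)/(1 - 3) = 4/(-2) = 4*(-1/2) = -2)
F = 52 (F = -1*0**2 - 1*(-52) = -1*0 + 52 = 0 + 52 = 52)
(F + 0*(-2))*k(13) = (52 + 0*(-2))*(-2) = (52 + 0)*(-2) = 52*(-2) = -104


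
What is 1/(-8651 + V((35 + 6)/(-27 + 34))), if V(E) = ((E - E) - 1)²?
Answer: -1/8650 ≈ -0.00011561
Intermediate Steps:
V(E) = 1 (V(E) = (0 - 1)² = (-1)² = 1)
1/(-8651 + V((35 + 6)/(-27 + 34))) = 1/(-8651 + 1) = 1/(-8650) = -1/8650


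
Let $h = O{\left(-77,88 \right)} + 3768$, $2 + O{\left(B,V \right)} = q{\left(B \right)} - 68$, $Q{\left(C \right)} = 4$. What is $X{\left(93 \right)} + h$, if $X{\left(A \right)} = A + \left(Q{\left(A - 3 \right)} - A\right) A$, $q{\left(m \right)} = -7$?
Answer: $-4493$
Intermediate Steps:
$X{\left(A \right)} = A + A \left(4 - A\right)$ ($X{\left(A \right)} = A + \left(4 - A\right) A = A + A \left(4 - A\right)$)
$O{\left(B,V \right)} = -77$ ($O{\left(B,V \right)} = -2 - 75 = -77$)
$h = 3691$ ($h = -77 + 3768 = 3691$)
$X{\left(93 \right)} + h = 93 \left(5 - 93\right) + 3691 = 93 \left(-88\right) + 3691 = -8184 + 3691 = -4493$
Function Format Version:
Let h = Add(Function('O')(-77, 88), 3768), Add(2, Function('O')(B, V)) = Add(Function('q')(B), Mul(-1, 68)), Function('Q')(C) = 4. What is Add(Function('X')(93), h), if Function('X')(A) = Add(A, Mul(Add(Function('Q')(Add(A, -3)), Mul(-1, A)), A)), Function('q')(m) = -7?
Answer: -4493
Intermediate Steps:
Function('X')(A) = Add(A, Mul(A, Add(4, Mul(-1, A)))) (Function('X')(A) = Add(A, Mul(Add(4, Mul(-1, A)), A)) = Add(A, Mul(A, Add(4, Mul(-1, A)))))
Function('O')(B, V) = -77 (Function('O')(B, V) = Add(-2, Add(-7, Mul(-1, 68))) = Add(-2, Add(-7, -68)) = Add(-2, -75) = -77)
h = 3691 (h = Add(-77, 3768) = 3691)
Add(Function('X')(93), h) = Add(Mul(93, Add(5, Mul(-1, 93))), 3691) = Add(Mul(93, Add(5, -93)), 3691) = Add(Mul(93, -88), 3691) = Add(-8184, 3691) = -4493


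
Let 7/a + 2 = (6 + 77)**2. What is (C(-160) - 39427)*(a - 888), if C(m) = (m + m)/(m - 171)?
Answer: 79809323416033/2279597 ≈ 3.5010e+7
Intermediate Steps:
C(m) = 2*m/(-171 + m) (C(m) = (2*m)/(-171 + m) = 2*m/(-171 + m))
a = 7/6887 (a = 7/(-2 + (6 + 77)**2) = 7/(-2 + 83**2) = 7/(-2 + 6889) = 7/6887 ≈ 0.0010164)
(C(-160) - 39427)*(a - 888) = (2*(-160)/(-171 - 160) - 39427)*(7/6887 - 888) = (2*(-160)/(-331) - 39427)*(-6115649/6887) = (2*(-160)*(-1/331) - 39427)*(-6115649/6887) = (320/331 - 39427)*(-6115649/6887) = -13050017/331*(-6115649/6887) = 79809323416033/2279597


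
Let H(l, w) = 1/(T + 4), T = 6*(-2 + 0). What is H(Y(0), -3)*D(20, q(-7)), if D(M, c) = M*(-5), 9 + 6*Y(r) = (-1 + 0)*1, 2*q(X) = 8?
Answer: 25/2 ≈ 12.500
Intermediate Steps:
q(X) = 4 (q(X) = (½)*8 = 4)
T = -12 (T = 6*(-2) = -12)
Y(r) = -5/3 (Y(r) = -3/2 + ((-1 + 0)*1)/6 = -3/2 + (-1*1)/6 = -3/2 + (⅙)*(-1) = -3/2 - ⅙ = -5/3)
D(M, c) = -5*M
H(l, w) = -⅛ (H(l, w) = 1/(-12 + 4) = 1/(-8) = -⅛)
H(Y(0), -3)*D(20, q(-7)) = -(-5)*20/8 = -⅛*(-100) = 25/2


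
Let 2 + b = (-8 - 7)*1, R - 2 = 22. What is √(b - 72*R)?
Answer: I*√1745 ≈ 41.773*I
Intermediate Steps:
R = 24 (R = 2 + 22 = 24)
b = -17 (b = -2 + (-8 - 7)*1 = -2 - 15*1 = -2 - 15 = -17)
√(b - 72*R) = √(-17 - 72*24) = √(-17 - 1728) = √(-1745) = I*√1745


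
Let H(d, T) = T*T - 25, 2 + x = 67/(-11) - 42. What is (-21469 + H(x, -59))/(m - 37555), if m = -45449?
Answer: 18013/83004 ≈ 0.21701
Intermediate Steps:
x = -551/11 (x = -2 + (67/(-11) - 42) = -2 + (67*(-1/11) - 42) = -2 + (-67/11 - 42) = -2 - 529/11 = -551/11 ≈ -50.091)
H(d, T) = -25 + T**2 (H(d, T) = T**2 - 25 = -25 + T**2)
(-21469 + H(x, -59))/(m - 37555) = (-21469 + (-25 + (-59)**2))/(-45449 - 37555) = (-21469 + (-25 + 3481))/(-83004) = (-21469 + 3456)*(-1/83004) = -18013*(-1/83004) = 18013/83004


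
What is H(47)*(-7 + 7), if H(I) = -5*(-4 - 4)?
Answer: 0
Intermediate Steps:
H(I) = 40 (H(I) = -5*(-8) = 40)
H(47)*(-7 + 7) = 40*(-7 + 7) = 40*0 = 0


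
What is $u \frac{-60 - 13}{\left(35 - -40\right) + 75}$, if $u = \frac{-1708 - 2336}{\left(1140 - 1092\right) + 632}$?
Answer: $\frac{24601}{8500} \approx 2.8942$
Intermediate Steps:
$u = - \frac{1011}{170}$ ($u = - \frac{4044}{\left(1140 - 1092\right) + 632} = - \frac{4044}{48 + 632} = - \frac{4044}{680} = \left(-4044\right) \frac{1}{680} = - \frac{1011}{170} \approx -5.9471$)
$u \frac{-60 - 13}{\left(35 - -40\right) + 75} = - \frac{1011 \frac{-60 - 13}{\left(35 - -40\right) + 75}}{170} = - \frac{1011 \left(- \frac{73}{\left(35 + 40\right) + 75}\right)}{170} = - \frac{1011 \left(- \frac{73}{75 + 75}\right)}{170} = - \frac{1011 \left(- \frac{73}{150}\right)}{170} = - \frac{1011 \left(\left(-73\right) \frac{1}{150}\right)}{170} = \left(- \frac{1011}{170}\right) \left(- \frac{73}{150}\right) = \frac{24601}{8500}$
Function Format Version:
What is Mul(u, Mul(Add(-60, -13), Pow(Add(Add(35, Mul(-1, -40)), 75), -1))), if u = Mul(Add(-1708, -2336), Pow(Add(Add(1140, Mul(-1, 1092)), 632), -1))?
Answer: Rational(24601, 8500) ≈ 2.8942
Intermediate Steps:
u = Rational(-1011, 170) (u = Mul(-4044, Pow(Add(Add(1140, -1092), 632), -1)) = Mul(-4044, Pow(Add(48, 632), -1)) = Mul(-4044, Pow(680, -1)) = Mul(-4044, Rational(1, 680)) = Rational(-1011, 170) ≈ -5.9471)
Mul(u, Mul(Add(-60, -13), Pow(Add(Add(35, Mul(-1, -40)), 75), -1))) = Mul(Rational(-1011, 170), Mul(Add(-60, -13), Pow(Add(Add(35, Mul(-1, -40)), 75), -1))) = Mul(Rational(-1011, 170), Mul(-73, Pow(Add(Add(35, 40), 75), -1))) = Mul(Rational(-1011, 170), Mul(-73, Pow(Add(75, 75), -1))) = Mul(Rational(-1011, 170), Mul(-73, Pow(150, -1))) = Mul(Rational(-1011, 170), Mul(-73, Rational(1, 150))) = Mul(Rational(-1011, 170), Rational(-73, 150)) = Rational(24601, 8500)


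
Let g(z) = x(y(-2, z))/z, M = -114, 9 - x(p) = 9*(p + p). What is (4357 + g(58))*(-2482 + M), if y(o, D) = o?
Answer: -328070798/29 ≈ -1.1313e+7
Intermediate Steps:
x(p) = 9 - 18*p (x(p) = 9 - 9*(p + p) = 9 - 9*2*p = 9 - 18*p)
g(z) = 45/z (g(z) = (9 - 18*(-2))/z = (9 + 36)/z = 45/z)
(4357 + g(58))*(-2482 + M) = (4357 + 45/58)*(-2482 - 114) = (4357 + 45*(1/58))*(-2596) = (4357 + 45/58)*(-2596) = (252751/58)*(-2596) = -328070798/29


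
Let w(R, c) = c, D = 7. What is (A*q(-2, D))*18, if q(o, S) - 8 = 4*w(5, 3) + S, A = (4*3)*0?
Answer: 0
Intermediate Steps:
A = 0 (A = 12*0 = 0)
q(o, S) = 20 + S (q(o, S) = 8 + (4*3 + S) = 8 + (12 + S) = 20 + S)
(A*q(-2, D))*18 = (0*(20 + 7))*18 = (0*27)*18 = 0*18 = 0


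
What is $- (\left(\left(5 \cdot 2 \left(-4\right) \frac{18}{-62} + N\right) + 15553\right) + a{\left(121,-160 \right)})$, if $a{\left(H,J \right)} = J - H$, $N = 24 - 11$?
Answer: $- \frac{474195}{31} \approx -15297.0$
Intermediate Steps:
$N = 13$ ($N = 24 - 11 = 13$)
$- (\left(\left(5 \cdot 2 \left(-4\right) \frac{18}{-62} + N\right) + 15553\right) + a{\left(121,-160 \right)}) = - (\left(\left(5 \cdot 2 \left(-4\right) \frac{18}{-62} + 13\right) + 15553\right) - 281) = - (\left(\left(10 \left(-4\right) 18 \left(- \frac{1}{62}\right) + 13\right) + 15553\right) - 281) = - (\left(\left(\left(-40\right) \left(- \frac{9}{31}\right) + 13\right) + 15553\right) - 281) = - (\left(\left(\frac{360}{31} + 13\right) + 15553\right) - 281) = - (\left(\frac{763}{31} + 15553\right) - 281) = - (\frac{482906}{31} - 281) = \left(-1\right) \frac{474195}{31} = - \frac{474195}{31}$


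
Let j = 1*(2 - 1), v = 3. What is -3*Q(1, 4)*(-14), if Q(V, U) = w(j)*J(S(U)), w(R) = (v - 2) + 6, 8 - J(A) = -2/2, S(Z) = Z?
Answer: 2646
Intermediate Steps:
J(A) = 9 (J(A) = 8 - (-2)/2 = 8 - 1*(-1) = 8 + 1 = 9)
j = 1 (j = 1*1 = 1)
w(R) = 7 (w(R) = (3 - 2) + 6 = 1 + 6 = 7)
Q(V, U) = 63 (Q(V, U) = 7*9 = 63)
-3*Q(1, 4)*(-14) = -3*63*(-14) = -189*(-14) = 2646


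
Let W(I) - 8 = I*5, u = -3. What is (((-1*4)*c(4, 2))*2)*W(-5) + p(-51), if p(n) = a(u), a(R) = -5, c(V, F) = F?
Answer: 267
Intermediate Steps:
W(I) = 8 + 5*I (W(I) = 8 + I*5 = 8 + 5*I)
p(n) = -5
(((-1*4)*c(4, 2))*2)*W(-5) + p(-51) = ((-1*4*2)*2)*(8 + 5*(-5)) - 5 = (-4*2*2)*(8 - 25) - 5 = -8*2*(-17) - 5 = -16*(-17) - 5 = 272 - 5 = 267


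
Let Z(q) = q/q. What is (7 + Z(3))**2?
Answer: 64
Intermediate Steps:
Z(q) = 1
(7 + Z(3))**2 = (7 + 1)**2 = 8**2 = 64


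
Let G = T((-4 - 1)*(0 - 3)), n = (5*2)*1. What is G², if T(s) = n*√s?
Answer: 1500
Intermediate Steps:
n = 10 (n = 10*1 = 10)
T(s) = 10*√s
G = 10*√15 (G = 10*√((-4 - 1)*(0 - 3)) = 10*√(-5*(-3)) = 10*√15 ≈ 38.730)
G² = (10*√15)² = 1500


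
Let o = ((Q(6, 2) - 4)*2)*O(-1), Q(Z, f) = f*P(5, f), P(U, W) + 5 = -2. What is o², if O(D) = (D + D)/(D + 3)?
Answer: 1296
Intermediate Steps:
P(U, W) = -7 (P(U, W) = -5 - 2 = -7)
O(D) = 2*D/(3 + D) (O(D) = (2*D)/(3 + D) = 2*D/(3 + D))
Q(Z, f) = -7*f (Q(Z, f) = f*(-7) = -7*f)
o = 36 (o = ((-7*2 - 4)*2)*(2*(-1)/(3 - 1)) = ((-14 - 4)*2)*(2*(-1)/2) = (-18*2)*(2*(-1)*(½)) = -36*(-1) = 36)
o² = 36² = 1296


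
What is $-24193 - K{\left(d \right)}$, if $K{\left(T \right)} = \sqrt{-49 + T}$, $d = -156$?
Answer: $-24193 - i \sqrt{205} \approx -24193.0 - 14.318 i$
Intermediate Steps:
$-24193 - K{\left(d \right)} = -24193 - \sqrt{-49 - 156} = -24193 - \sqrt{-205} = -24193 - i \sqrt{205}$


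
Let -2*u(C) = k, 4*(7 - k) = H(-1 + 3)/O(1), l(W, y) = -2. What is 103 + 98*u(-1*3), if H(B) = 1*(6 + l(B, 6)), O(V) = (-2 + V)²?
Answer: -191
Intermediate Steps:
H(B) = 4 (H(B) = 1*(6 - 2) = 1*4 = 4)
k = 6 (k = 7 - 1/((-2 + 1)²) = 7 - 1/((-1)²) = 7 - 1/1 = 7 - 1 = 6)
u(C) = -3 (u(C) = -½*6 = -3)
103 + 98*u(-1*3) = 103 + 98*(-3) = 103 - 294 = -191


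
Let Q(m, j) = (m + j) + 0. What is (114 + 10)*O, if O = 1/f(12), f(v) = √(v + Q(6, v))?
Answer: 62*√30/15 ≈ 22.639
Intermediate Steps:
Q(m, j) = j + m (Q(m, j) = (j + m) + 0 = j + m)
f(v) = √(6 + 2*v) (f(v) = √(v + (v + 6)) = √(v + (6 + v)) = √(6 + 2*v))
O = √30/30 (O = 1/(√(6 + 2*12)) = 1/(√(6 + 24)) = 1/(√30) = √30/30 ≈ 0.18257)
(114 + 10)*O = (114 + 10)*(√30/30) = 124*(√30/30) = 62*√30/15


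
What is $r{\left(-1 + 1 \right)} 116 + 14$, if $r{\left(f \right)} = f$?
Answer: $14$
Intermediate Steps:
$r{\left(-1 + 1 \right)} 116 + 14 = \left(-1 + 1\right) 116 + 14 = 0 \cdot 116 + 14 = 0 + 14 = 14$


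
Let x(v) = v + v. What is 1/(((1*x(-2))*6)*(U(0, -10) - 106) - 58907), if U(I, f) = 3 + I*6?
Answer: -1/56435 ≈ -1.7719e-5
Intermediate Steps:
x(v) = 2*v
U(I, f) = 3 + 6*I
1/(((1*x(-2))*6)*(U(0, -10) - 106) - 58907) = 1/(((1*(2*(-2)))*6)*((3 + 6*0) - 106) - 58907) = 1/(((1*(-4))*6)*((3 + 0) - 106) - 58907) = 1/((-4*6)*(3 - 106) - 58907) = 1/(-24*(-103) - 58907) = 1/(2472 - 58907) = 1/(-56435) = -1/56435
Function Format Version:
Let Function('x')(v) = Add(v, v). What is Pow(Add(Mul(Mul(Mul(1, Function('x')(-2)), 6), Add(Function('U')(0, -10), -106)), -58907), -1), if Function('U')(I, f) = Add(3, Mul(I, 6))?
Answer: Rational(-1, 56435) ≈ -1.7719e-5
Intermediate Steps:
Function('x')(v) = Mul(2, v)
Function('U')(I, f) = Add(3, Mul(6, I))
Pow(Add(Mul(Mul(Mul(1, Function('x')(-2)), 6), Add(Function('U')(0, -10), -106)), -58907), -1) = Pow(Add(Mul(Mul(Mul(1, Mul(2, -2)), 6), Add(Add(3, Mul(6, 0)), -106)), -58907), -1) = Pow(Add(Mul(Mul(Mul(1, -4), 6), Add(Add(3, 0), -106)), -58907), -1) = Pow(Add(Mul(Mul(-4, 6), Add(3, -106)), -58907), -1) = Pow(Add(Mul(-24, -103), -58907), -1) = Pow(Add(2472, -58907), -1) = Pow(-56435, -1) = Rational(-1, 56435)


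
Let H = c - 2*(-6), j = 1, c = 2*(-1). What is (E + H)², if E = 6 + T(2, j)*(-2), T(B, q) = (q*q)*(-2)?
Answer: 400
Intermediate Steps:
c = -2
T(B, q) = -2*q² (T(B, q) = q²*(-2) = -2*q²)
E = 10 (E = 6 - 2*1²*(-2) = 6 - 2*1*(-2) = 6 - 2*(-2) = 6 + 4 = 10)
H = 10 (H = -2 - 2*(-6) = -2 + 12 = 10)
(E + H)² = (10 + 10)² = 20² = 400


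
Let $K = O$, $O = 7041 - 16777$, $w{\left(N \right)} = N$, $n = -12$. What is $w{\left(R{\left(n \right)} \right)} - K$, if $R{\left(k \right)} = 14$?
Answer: $9750$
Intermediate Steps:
$O = -9736$
$K = -9736$
$w{\left(R{\left(n \right)} \right)} - K = 14 - -9736 = 14 + 9736 = 9750$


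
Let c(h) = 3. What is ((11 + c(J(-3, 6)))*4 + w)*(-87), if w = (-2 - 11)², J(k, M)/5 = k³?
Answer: -19575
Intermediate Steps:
J(k, M) = 5*k³
w = 169 (w = (-13)² = 169)
((11 + c(J(-3, 6)))*4 + w)*(-87) = ((11 + 3)*4 + 169)*(-87) = (14*4 + 169)*(-87) = (56 + 169)*(-87) = 225*(-87) = -19575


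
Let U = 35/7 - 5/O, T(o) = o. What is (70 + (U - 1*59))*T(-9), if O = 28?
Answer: -3987/28 ≈ -142.39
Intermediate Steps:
U = 135/28 (U = 35/7 - 5/28 = 35*(1/7) - 5*1/28 = 5 - 5/28 = 135/28 ≈ 4.8214)
(70 + (U - 1*59))*T(-9) = (70 + (135/28 - 1*59))*(-9) = (70 + (135/28 - 59))*(-9) = (70 - 1517/28)*(-9) = (443/28)*(-9) = -3987/28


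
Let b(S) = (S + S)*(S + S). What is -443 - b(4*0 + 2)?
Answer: -459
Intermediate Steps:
b(S) = 4*S² (b(S) = (2*S)*(2*S) = 4*S²)
-443 - b(4*0 + 2) = -443 - 4*(4*0 + 2)² = -443 - 4*(0 + 2)² = -443 - 4*2² = -443 - 4*4 = -443 - 1*16 = -443 - 16 = -459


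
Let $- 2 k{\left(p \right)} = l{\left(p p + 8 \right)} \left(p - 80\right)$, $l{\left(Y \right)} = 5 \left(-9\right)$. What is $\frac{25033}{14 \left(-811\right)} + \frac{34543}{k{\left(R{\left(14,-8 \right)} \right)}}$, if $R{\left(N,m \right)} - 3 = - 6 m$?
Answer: $- \frac{817070509}{14816970} \approx -55.144$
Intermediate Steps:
$R{\left(N,m \right)} = 3 - 6 m$
$l{\left(Y \right)} = -45$
$k{\left(p \right)} = -1800 + \frac{45 p}{2}$ ($k{\left(p \right)} = - \frac{\left(-45\right) \left(p - 80\right)}{2} = - \frac{\left(-45\right) \left(-80 + p\right)}{2} = - \frac{3600 - 45 p}{2} = -1800 + \frac{45 p}{2}$)
$\frac{25033}{14 \left(-811\right)} + \frac{34543}{k{\left(R{\left(14,-8 \right)} \right)}} = \frac{25033}{14 \left(-811\right)} + \frac{34543}{-1800 + \frac{45 \left(3 - -48\right)}{2}} = \frac{25033}{-11354} + \frac{34543}{-1800 + \frac{45 \left(3 + 48\right)}{2}} = 25033 \left(- \frac{1}{11354}\right) + \frac{34543}{-1800 + \frac{45}{2} \cdot 51} = - \frac{25033}{11354} + \frac{34543}{-1800 + \frac{2295}{2}} = - \frac{25033}{11354} + \frac{34543}{- \frac{1305}{2}} = - \frac{25033}{11354} + 34543 \left(- \frac{2}{1305}\right) = - \frac{25033}{11354} - \frac{69086}{1305} = - \frac{817070509}{14816970}$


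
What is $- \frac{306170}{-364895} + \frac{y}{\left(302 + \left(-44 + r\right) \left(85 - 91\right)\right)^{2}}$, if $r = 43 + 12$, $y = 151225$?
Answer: $\frac{14446738139}{4064638384} \approx 3.5542$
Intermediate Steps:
$r = 55$
$- \frac{306170}{-364895} + \frac{y}{\left(302 + \left(-44 + r\right) \left(85 - 91\right)\right)^{2}} = - \frac{306170}{-364895} + \frac{151225}{\left(302 + \left(-44 + 55\right) \left(85 - 91\right)\right)^{2}} = \left(-306170\right) \left(- \frac{1}{364895}\right) + \frac{151225}{\left(302 + 11 \left(-6\right)\right)^{2}} = \frac{61234}{72979} + \frac{151225}{\left(302 - 66\right)^{2}} = \frac{61234}{72979} + \frac{151225}{236^{2}} = \frac{61234}{72979} + \frac{151225}{55696} = \frac{14446738139}{4064638384}$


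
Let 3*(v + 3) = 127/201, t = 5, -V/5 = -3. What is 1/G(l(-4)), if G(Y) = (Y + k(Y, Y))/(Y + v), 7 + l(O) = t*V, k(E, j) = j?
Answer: 19661/41004 ≈ 0.47949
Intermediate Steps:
V = 15 (V = -5*(-3) = 15)
v = -1682/603 (v = -3 + (127/201)/3 = -3 + (127*(1/201))/3 = -3 + (1/3)*(127/201) = -3 + 127/603 = -1682/603 ≈ -2.7894)
l(O) = 68 (l(O) = -7 + 5*15 = -7 + 75 = 68)
G(Y) = 2*Y/(-1682/603 + Y) (G(Y) = (Y + Y)/(Y - 1682/603) = (2*Y)/(-1682/603 + Y) = 2*Y/(-1682/603 + Y))
1/G(l(-4)) = 1/(1206*68/(-1682 + 603*68)) = 1/(1206*68/(-1682 + 41004)) = 1/(1206*68/39322) = 1/(1206*68*(1/39322)) = 1/(41004/19661) = 19661/41004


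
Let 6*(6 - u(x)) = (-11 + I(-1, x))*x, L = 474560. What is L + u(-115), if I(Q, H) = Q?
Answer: 474336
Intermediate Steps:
u(x) = 6 + 2*x (u(x) = 6 - (-11 - 1)*x/6 = 6 - (-2)*x = 6 + 2*x)
L + u(-115) = 474560 + (6 + 2*(-115)) = 474560 + (6 - 230) = 474560 - 224 = 474336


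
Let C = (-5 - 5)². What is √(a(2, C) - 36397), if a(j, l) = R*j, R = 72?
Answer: I*√36253 ≈ 190.4*I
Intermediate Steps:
C = 100 (C = (-10)² = 100)
a(j, l) = 72*j
√(a(2, C) - 36397) = √(72*2 - 36397) = √(144 - 36397) = √(-36253) = I*√36253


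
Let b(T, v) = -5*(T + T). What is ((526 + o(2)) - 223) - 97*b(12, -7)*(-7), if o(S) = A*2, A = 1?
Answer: -81175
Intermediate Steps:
b(T, v) = -10*T
o(S) = 2 (o(S) = 1*2 = 2)
((526 + o(2)) - 223) - 97*b(12, -7)*(-7) = ((526 + 2) - 223) - 97*(-10*12)*(-7) = (528 - 223) - (-11640)*(-7) = 305 - 97*840 = 305 - 81480 = -81175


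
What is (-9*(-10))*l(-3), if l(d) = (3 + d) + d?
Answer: -270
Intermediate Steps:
l(d) = 3 + 2*d
(-9*(-10))*l(-3) = (-9*(-10))*(3 + 2*(-3)) = 90*(3 - 6) = 90*(-3) = -270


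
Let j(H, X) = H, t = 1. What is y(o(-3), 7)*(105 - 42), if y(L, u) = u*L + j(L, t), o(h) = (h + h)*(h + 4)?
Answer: -3024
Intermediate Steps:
o(h) = 2*h*(4 + h) (o(h) = (2*h)*(4 + h) = 2*h*(4 + h))
y(L, u) = L + L*u (y(L, u) = u*L + L = L*u + L = L + L*u)
y(o(-3), 7)*(105 - 42) = ((2*(-3)*(4 - 3))*(1 + 7))*(105 - 42) = ((2*(-3)*1)*8)*63 = -6*8*63 = -48*63 = -3024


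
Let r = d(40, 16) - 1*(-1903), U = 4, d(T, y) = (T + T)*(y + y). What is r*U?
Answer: 17852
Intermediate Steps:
d(T, y) = 4*T*y (d(T, y) = (2*T)*(2*y) = 4*T*y)
r = 4463 (r = 4*40*16 - 1*(-1903) = 2560 + 1903 = 4463)
r*U = 4463*4 = 17852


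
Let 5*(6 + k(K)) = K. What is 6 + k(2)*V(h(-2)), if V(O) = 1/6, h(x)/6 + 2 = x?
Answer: 76/15 ≈ 5.0667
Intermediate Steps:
h(x) = -12 + 6*x
k(K) = -6 + K/5
V(O) = ⅙
6 + k(2)*V(h(-2)) = 6 + (-6 + (⅕)*2)*(⅙) = 6 + (-6 + ⅖)*(⅙) = 6 - 28/5*⅙ = 6 - 14/15 = 76/15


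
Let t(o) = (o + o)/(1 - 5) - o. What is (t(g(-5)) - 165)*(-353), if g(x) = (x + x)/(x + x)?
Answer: 117549/2 ≈ 58775.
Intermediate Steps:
g(x) = 1 (g(x) = (2*x)/((2*x)) = (2*x)*(1/(2*x)) = 1)
t(o) = -3*o/2 (t(o) = (2*o)/(-4) - o = (2*o)*(-¼) - o = -o/2 - o = -3*o/2)
(t(g(-5)) - 165)*(-353) = (-3/2*1 - 165)*(-353) = (-3/2 - 165)*(-353) = -333/2*(-353) = 117549/2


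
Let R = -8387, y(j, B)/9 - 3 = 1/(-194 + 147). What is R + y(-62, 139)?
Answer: -392929/47 ≈ -8360.2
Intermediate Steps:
y(j, B) = 1260/47 (y(j, B) = 27 + 9/(-194 + 147) = 27 + 9/(-47) = 27 + 9*(-1/47) = 27 - 9/47 = 1260/47)
R + y(-62, 139) = -8387 + 1260/47 = -392929/47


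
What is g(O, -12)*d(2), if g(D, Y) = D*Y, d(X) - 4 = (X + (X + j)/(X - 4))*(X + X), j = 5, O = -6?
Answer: -144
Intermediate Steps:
d(X) = 4 + 2*X*(X + (5 + X)/(-4 + X)) (d(X) = 4 + (X + (X + 5)/(X - 4))*(X + X) = 4 + (X + (5 + X)/(-4 + X))*(2*X) = 4 + 2*X*(X + (5 + X)/(-4 + X)))
g(O, -12)*d(2) = (-6*(-12))*(2*(-8 + 2**3 - 3*2**2 + 7*2)/(-4 + 2)) = 72*(2*(-8 + 8 - 3*4 + 14)/(-2)) = 72*(2*(-1/2)*(-8 + 8 - 12 + 14)) = 72*(2*(-1/2)*2) = 72*(-2) = -144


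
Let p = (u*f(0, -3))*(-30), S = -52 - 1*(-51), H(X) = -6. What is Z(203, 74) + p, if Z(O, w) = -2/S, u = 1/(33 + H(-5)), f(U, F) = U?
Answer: 2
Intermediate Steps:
S = -1 (S = -52 + 51 = -1)
u = 1/27 (u = 1/(33 - 6) = 1/27 ≈ 0.037037)
Z(O, w) = 2 (Z(O, w) = -2/(-1) = -2*(-1) = 2)
p = 0 (p = ((1/27)*0)*(-30) = 0*(-30) = 0)
Z(203, 74) + p = 2 + 0 = 2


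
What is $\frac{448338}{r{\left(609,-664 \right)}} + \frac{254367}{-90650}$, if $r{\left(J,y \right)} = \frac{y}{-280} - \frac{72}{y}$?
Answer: $\frac{14757838983579}{81630325} \approx 1.8079 \cdot 10^{5}$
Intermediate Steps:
$r{\left(J,y \right)} = - \frac{72}{y} - \frac{y}{280}$ ($r{\left(J,y \right)} = y \left(- \frac{1}{280}\right) - \frac{72}{y} = - \frac{y}{280} - \frac{72}{y} = - \frac{72}{y} - \frac{y}{280}$)
$\frac{448338}{r{\left(609,-664 \right)}} + \frac{254367}{-90650} = \frac{448338}{- \frac{72}{-664} - - \frac{83}{35}} + \frac{254367}{-90650} = \frac{448338}{\left(-72\right) \left(- \frac{1}{664}\right) + \frac{83}{35}} + 254367 \left(- \frac{1}{90650}\right) = \frac{448338}{\frac{9}{83} + \frac{83}{35}} - \frac{254367}{90650} = \frac{448338}{\frac{7204}{2905}} - \frac{254367}{90650} = 448338 \cdot \frac{2905}{7204} - \frac{254367}{90650} = \frac{651210945}{3602} - \frac{254367}{90650} = \frac{14757838983579}{81630325}$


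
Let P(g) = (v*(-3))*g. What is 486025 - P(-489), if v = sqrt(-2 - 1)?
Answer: 486025 - 1467*I*sqrt(3) ≈ 4.8603e+5 - 2540.9*I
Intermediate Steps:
v = I*sqrt(3) (v = sqrt(-3) = I*sqrt(3) ≈ 1.732*I)
P(g) = -3*I*g*sqrt(3) (P(g) = ((I*sqrt(3))*(-3))*g = (-3*I*sqrt(3))*g = -3*I*g*sqrt(3))
486025 - P(-489) = 486025 - (-3)*I*(-489)*sqrt(3) = 486025 - 1467*I*sqrt(3)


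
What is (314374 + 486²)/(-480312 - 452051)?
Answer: -550570/932363 ≈ -0.59051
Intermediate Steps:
(314374 + 486²)/(-480312 - 452051) = (314374 + 236196)/(-932363) = 550570*(-1/932363) = -550570/932363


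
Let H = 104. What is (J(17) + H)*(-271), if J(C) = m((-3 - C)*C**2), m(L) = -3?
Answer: -27371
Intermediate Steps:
J(C) = -3
(J(17) + H)*(-271) = (-3 + 104)*(-271) = 101*(-271) = -27371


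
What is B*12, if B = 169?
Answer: 2028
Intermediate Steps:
B*12 = 169*12 = 2028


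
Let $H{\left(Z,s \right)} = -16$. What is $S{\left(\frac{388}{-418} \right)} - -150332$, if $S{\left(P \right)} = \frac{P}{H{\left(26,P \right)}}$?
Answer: $\frac{251355201}{1672} \approx 1.5033 \cdot 10^{5}$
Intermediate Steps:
$S{\left(P \right)} = - \frac{P}{16}$ ($S{\left(P \right)} = \frac{P}{-16} = P \left(- \frac{1}{16}\right) = - \frac{P}{16}$)
$S{\left(\frac{388}{-418} \right)} - -150332 = - \frac{388 \frac{1}{-418}}{16} - -150332 = - \frac{388 \left(- \frac{1}{418}\right)}{16} + 150332 = \left(- \frac{1}{16}\right) \left(- \frac{194}{209}\right) + 150332 = \frac{97}{1672} + 150332 = \frac{251355201}{1672}$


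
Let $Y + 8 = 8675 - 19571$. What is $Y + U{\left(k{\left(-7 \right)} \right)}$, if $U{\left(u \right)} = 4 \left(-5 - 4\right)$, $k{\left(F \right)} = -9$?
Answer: $-10940$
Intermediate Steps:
$Y = -10904$ ($Y = -8 + \left(8675 - 19571\right) = -8 - 10896 = -10904$)
$U{\left(u \right)} = -36$ ($U{\left(u \right)} = 4 \left(-9\right) = -36$)
$Y + U{\left(k{\left(-7 \right)} \right)} = -10904 - 36 = -10940$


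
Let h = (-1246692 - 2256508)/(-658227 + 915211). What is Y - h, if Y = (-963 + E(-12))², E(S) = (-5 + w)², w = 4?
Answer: 29728475512/32123 ≈ 9.2546e+5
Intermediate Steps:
E(S) = 1 (E(S) = (-5 + 4)² = (-1)² = 1)
Y = 925444 (Y = (-963 + 1)² = (-962)² = 925444)
h = -437900/32123 (h = -3503200/256984 = -3503200*1/256984 = -437900/32123 ≈ -13.632)
Y - h = 925444 - 1*(-437900/32123) = 925444 + 437900/32123 = 29728475512/32123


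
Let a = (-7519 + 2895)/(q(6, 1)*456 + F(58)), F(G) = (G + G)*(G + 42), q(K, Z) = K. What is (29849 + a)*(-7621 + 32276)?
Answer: 659383551825/896 ≈ 7.3592e+8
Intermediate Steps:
F(G) = 2*G*(42 + G) (F(G) = (2*G)*(42 + G) = 2*G*(42 + G))
a = -289/896 (a = (-7519 + 2895)/(6*456 + 2*58*(42 + 58)) = -4624/(2736 + 2*58*100) = -4624/(2736 + 11600) = -4624/14336 = -4624*1/14336 = -289/896 ≈ -0.32254)
(29849 + a)*(-7621 + 32276) = (29849 - 289/896)*(-7621 + 32276) = (26744415/896)*24655 = 659383551825/896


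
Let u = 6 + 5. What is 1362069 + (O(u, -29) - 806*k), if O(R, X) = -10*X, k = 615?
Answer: 866669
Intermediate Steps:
u = 11
1362069 + (O(u, -29) - 806*k) = 1362069 + (-10*(-29) - 806*615) = 1362069 + (290 - 495690) = 1362069 - 495400 = 866669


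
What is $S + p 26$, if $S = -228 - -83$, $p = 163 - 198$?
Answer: $-1055$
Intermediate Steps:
$p = -35$ ($p = 163 - 198 = -35$)
$S = -145$ ($S = -228 + 83 = -145$)
$S + p 26 = -145 - 910 = -1055$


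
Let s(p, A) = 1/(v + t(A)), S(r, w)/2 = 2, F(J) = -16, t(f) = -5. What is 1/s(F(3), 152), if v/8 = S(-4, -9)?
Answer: 27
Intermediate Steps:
S(r, w) = 4 (S(r, w) = 2*2 = 4)
v = 32 (v = 8*4 = 32)
s(p, A) = 1/27 (s(p, A) = 1/(32 - 5) = 1/27)
1/s(F(3), 152) = 1/(1/27) = 27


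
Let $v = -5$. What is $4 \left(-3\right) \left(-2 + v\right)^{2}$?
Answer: $-588$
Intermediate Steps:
$4 \left(-3\right) \left(-2 + v\right)^{2} = 4 \left(-3\right) \left(-2 - 5\right)^{2} = - 12 \left(-7\right)^{2} = \left(-12\right) 49 = -588$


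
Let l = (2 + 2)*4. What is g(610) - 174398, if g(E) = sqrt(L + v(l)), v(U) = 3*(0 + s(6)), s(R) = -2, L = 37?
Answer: -174398 + sqrt(31) ≈ -1.7439e+5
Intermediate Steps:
l = 16 (l = 4*4 = 16)
v(U) = -6 (v(U) = 3*(0 - 2) = 3*(-2) = -6)
g(E) = sqrt(31) (g(E) = sqrt(37 - 6) = sqrt(31))
g(610) - 174398 = sqrt(31) - 174398 = -174398 + sqrt(31)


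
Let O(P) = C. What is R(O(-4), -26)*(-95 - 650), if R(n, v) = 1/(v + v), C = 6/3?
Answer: 745/52 ≈ 14.327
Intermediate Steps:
C = 2 (C = 6*(⅓) = 2)
O(P) = 2
R(n, v) = 1/(2*v)
R(O(-4), -26)*(-95 - 650) = ((½)/(-26))*(-95 - 650) = ((½)*(-1/26))*(-745) = -1/52*(-745) = 745/52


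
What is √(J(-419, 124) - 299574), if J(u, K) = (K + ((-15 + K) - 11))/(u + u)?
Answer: I*√52593557523/419 ≈ 547.33*I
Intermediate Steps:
J(u, K) = (-26 + 2*K)/(2*u) (J(u, K) = (K + (-26 + K))/((2*u)) = (-26 + 2*K)*(1/(2*u)) = (-26 + 2*K)/(2*u))
√(J(-419, 124) - 299574) = √((-13 + 124)/(-419) - 299574) = √(-1/419*111 - 299574) = √(-111/419 - 299574) = √(-125521617/419) = I*√52593557523/419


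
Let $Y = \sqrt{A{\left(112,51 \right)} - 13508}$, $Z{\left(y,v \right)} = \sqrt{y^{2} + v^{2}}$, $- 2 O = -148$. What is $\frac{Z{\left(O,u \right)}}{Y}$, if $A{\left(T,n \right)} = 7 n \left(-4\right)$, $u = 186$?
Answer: $- \frac{i \sqrt{9351803}}{1867} \approx - 1.638 i$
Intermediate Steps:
$O = 74$ ($O = \left(- \frac{1}{2}\right) \left(-148\right) = 74$)
$Z{\left(y,v \right)} = \sqrt{v^{2} + y^{2}}$
$A{\left(T,n \right)} = - 28 n$
$Y = 2 i \sqrt{3734}$ ($Y = \sqrt{\left(-28\right) 51 - 13508} = \sqrt{-1428 - 13508} = \sqrt{-14936} = 2 i \sqrt{3734} \approx 122.21 i$)
$\frac{Z{\left(O,u \right)}}{Y} = \frac{\sqrt{186^{2} + 74^{2}}}{2 i \sqrt{3734}} = \sqrt{34596 + 5476} \left(- \frac{i \sqrt{3734}}{7468}\right) = \sqrt{40072} \left(- \frac{i \sqrt{3734}}{7468}\right) = 2 \sqrt{10018} \left(- \frac{i \sqrt{3734}}{7468}\right) = - \frac{i \sqrt{9351803}}{1867}$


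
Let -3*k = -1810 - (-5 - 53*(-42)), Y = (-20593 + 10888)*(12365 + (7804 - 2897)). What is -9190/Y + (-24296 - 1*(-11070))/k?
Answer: -665097818239/67569540756 ≈ -9.8432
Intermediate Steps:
Y = -167624760 (Y = -9705*(12365 + 4907) = -9705*17272 = -167624760)
k = 4031/3 (k = -(-1810 - (-5 - 53*(-42)))/3 = -(-1810 - (-5 + 2226))/3 = -(-1810 - 1*2221)/3 = -(-1810 - 2221)/3 = -⅓*(-4031) = 4031/3 ≈ 1343.7)
-9190/Y + (-24296 - 1*(-11070))/k = -9190/(-167624760) + (-24296 - 1*(-11070))/(4031/3) = -9190*(-1/167624760) + (-24296 + 11070)*(3/4031) = 919/16762476 - 13226*3/4031 = 919/16762476 - 39678/4031 = -665097818239/67569540756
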